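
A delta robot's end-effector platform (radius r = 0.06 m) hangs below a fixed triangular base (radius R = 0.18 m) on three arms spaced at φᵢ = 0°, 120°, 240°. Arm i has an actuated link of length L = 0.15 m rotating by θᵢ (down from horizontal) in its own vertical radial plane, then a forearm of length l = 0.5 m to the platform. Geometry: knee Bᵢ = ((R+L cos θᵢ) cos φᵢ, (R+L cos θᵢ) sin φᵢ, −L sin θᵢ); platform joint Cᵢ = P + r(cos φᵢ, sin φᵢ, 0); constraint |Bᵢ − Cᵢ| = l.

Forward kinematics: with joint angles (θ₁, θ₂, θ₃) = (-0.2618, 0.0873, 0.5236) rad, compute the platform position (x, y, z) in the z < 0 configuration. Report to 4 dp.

φ1=0.0°: virtual centre (0.2649, 0.0000, 0.0388), radius l
arm 2 at φ=120.0°: ρ2 = 0.2694;  S2 = (-0.1347, 0.2333, -0.0131)
arm 3 at φ=240.0°: ρ3 = 0.2499;  S3 = (-0.1250, -0.2164, -0.0750)
subtract pairs → two planes through P
linear system: -0.7992x+0.4667y = 0.0011−-0.1038z; -0.7797x+-0.4328y = -0.0036−-0.2276z
det = 0.7098;  x = 0.0017+-0.2130z,  y = 0.0052+-0.1423z
quadratic in z: (1.0656)z²+(0.0330)z+(-0.1792)=0, √Δ=0.8746 → z ∈ {-0.4258, 0.3949}; z = -0.4258 (taking z<0)
x = 0.0924, y = 0.0658

(0.0924, 0.0658, -0.4258)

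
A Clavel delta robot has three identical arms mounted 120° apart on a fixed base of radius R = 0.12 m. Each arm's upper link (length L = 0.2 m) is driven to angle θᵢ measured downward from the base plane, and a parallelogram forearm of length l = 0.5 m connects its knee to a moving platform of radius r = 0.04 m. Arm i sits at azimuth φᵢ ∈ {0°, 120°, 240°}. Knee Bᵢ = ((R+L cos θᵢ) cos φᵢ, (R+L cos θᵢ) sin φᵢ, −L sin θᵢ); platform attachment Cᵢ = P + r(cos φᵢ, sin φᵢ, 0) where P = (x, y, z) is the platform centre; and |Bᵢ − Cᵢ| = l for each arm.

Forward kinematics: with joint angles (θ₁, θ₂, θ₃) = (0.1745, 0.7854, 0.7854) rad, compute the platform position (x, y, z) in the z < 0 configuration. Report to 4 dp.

(0.1544, 0.0000, -0.5195)

S1 = (0.2770·cos0.0°, 0.2770·sin0.0°, -0.0347) = (0.2770, 0.0000, -0.0347)
S2 = (0.2214·cos120.0°, 0.2214·sin120.0°, -0.1414) = (-0.1107, 0.1918, -0.1414)
φ3=240.0°: virtual centre (-0.1107, -0.1918, -0.1414), radius l
eliminate P² terms by subtracting sphere 1 from 2 and 3
plane₁₂: -0.7753x+0.3835y+-0.2134z = -0.0089
Cramer: x(z) = 0.0115-0.2752z;  y(z) = 0.0000+0.0000z
into |P−S₁|² = l²: 1.0758z² + 0.2156z + -0.1783 = 0;  Δ = 0.8137;  z = -0.5195 or 0.3191 → z<0 root = -0.5195
x = 0.1544, y = 0.0000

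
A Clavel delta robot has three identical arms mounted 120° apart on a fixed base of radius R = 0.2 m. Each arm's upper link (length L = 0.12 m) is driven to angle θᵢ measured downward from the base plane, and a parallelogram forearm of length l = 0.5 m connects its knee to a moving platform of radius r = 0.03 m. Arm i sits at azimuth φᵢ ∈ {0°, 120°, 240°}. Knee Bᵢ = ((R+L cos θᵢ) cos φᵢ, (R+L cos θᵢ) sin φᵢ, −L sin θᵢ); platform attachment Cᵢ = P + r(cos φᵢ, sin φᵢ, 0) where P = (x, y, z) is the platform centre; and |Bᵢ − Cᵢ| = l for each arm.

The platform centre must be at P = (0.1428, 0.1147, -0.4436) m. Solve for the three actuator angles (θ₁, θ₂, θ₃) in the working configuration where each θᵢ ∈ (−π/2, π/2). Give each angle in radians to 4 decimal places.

θ₁ = -0.1746, θ₂ = 0.4367, θ₃ = 1.3091

φ1=0.0° → target in arm frame (0.1428, 0.1147)
  A cos θ + B sin θ = C:  0.0272·cos θ + -0.4436·sin θ = 0.1038
  √(A²+B²)=0.4444;  θ1 = -1.5096+1.3350 ≈ -0.1746
φ2=120.0° → target in arm frame (0.0279, -0.1810)
  A cos θ + B sin θ = C:  0.1421·cos θ + -0.4436·sin θ = -0.0589
  √(A²+B²)=0.4658;  θ2 = -1.2609+1.6975 ≈ 0.4367
arm 3 (φ=240.0°): x'=-0.1707, y'=0.0663
  A cos θ + B sin θ = C:  0.3407·cos θ + -0.4436·sin θ = -0.3403
  θ3 = atan2(B,A) + arccos(C/0.5594) = 1.3091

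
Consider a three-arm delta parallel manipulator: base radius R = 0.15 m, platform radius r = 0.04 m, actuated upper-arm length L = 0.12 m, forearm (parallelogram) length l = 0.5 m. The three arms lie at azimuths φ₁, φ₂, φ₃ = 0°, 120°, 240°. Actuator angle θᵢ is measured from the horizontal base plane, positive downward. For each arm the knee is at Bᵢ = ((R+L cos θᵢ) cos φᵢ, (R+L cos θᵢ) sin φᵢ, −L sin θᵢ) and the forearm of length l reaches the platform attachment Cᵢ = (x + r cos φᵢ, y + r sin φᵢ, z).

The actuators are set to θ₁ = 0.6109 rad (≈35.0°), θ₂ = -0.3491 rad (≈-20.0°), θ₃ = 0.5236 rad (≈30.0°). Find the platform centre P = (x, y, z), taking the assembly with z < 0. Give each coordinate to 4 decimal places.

(-0.0868, 0.1227, -0.4534)

S1 = (0.2083·cos0.0°, 0.2083·sin0.0°, -0.0688) = (0.2083, 0.0000, -0.0688)
S2 = (0.2228·cos120.0°, 0.2228·sin120.0°, 0.0410) = (-0.1114, 0.1929, 0.0410)
S3 = (0.2139·cos240.0°, 0.2139·sin240.0°, -0.0600) = (-0.1070, -0.1853, -0.0600)
|S₂|²−|S₁|² = 0.0032;  |S₃|²−|S₁|² = 0.0012
[-0.6394 0.3858 0.2198]·P = 0.0032;  [-0.6305 -0.3705 0.0177]·P = 0.0012
det = 0.4802;  x = -0.0035+0.1838z,  y = 0.0025+-0.2650z
quadratic in z: (1.1040)z²+(0.0585)z+(-0.2004)=0, √Δ=0.9426 → z ∈ {-0.4534, 0.4004}; z = -0.4534 (taking z<0)
x = -0.0868, y = 0.1227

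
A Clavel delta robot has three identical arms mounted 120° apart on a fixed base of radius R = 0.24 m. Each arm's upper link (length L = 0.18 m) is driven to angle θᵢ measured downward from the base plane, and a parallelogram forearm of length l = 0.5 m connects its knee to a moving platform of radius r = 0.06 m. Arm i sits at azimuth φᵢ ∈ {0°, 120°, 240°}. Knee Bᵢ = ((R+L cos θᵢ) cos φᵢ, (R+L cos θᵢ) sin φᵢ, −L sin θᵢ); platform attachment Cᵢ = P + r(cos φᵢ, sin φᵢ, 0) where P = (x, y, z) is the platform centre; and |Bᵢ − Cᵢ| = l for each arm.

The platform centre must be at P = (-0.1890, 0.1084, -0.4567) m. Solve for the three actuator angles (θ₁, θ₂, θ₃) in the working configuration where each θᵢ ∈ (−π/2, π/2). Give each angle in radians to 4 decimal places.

φ1=0.0° → target in arm frame (-0.1890, 0.1084)
  A cos θ + B sin θ = C:  0.3690·cos θ + -0.4567·sin θ = -0.3858
  √(A²+B²)=0.5871;  θ1 = -0.8912+2.2877 ≈ 1.3965
φ2=120.0° → target in arm frame (0.1884, 0.1095)
  A cos θ + B sin θ = C:  -0.0084·cos θ + -0.4567·sin θ = -0.0084
  √(A²+B²)=0.4568;  θ2 = -1.5891+1.5892 ≈ 0.0001
rotate P by −φ3: (0.0006, -0.2179, -0.4567)
  e−x'=0.1794;  (l²−L²−(e−x')²−y'²−z²)/2L = -0.1962
  θ3 = atan2(B,A) + arccos(C/0.4907) = 0.7856

θ₁ = 1.3965, θ₂ = 0.0001, θ₃ = 0.7856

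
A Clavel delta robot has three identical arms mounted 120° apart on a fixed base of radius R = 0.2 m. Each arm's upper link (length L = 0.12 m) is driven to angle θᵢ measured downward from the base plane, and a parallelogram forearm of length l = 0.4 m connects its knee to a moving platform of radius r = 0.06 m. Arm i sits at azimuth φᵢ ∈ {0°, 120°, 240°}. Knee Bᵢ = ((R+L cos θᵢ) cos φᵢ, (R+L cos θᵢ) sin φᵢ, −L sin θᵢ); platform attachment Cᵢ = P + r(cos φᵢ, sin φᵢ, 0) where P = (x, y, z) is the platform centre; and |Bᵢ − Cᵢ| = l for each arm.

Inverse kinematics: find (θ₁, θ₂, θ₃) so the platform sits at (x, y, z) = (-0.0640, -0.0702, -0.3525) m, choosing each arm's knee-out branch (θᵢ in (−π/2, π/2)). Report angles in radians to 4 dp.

φ1=0.0° → target in arm frame (-0.0640, -0.0702)
  A=0.2040, B=-0.3525, C=(l²−L²−A²−y'²−z²)/(2L)=-0.1050
  √(A²+B²)=0.4073;  θ1 = -1.0462+1.8316 ≈ 0.7854
arm 2 (φ=120.0°): x'=-0.0288, y'=0.0905
  A cos θ + B sin θ = C:  0.1688·cos θ + -0.3525·sin θ = -0.0639
  γ=atan2(-0.3525,0.1688)=-1.1242;  ψ=arccos(-0.1636)=1.7351;  θ2=γ+ψ≈0.6109
arm 3 (φ=240.0°): x'=0.0928, y'=-0.0203
  A=0.0472, B=-0.3525, C=(l²−L²−A²−y'²−z²)/(2L)=0.0779
  θ3 = atan2(B,A) + arccos(C/0.3556) = -0.0878

θ₁ = 0.7854, θ₂ = 0.6109, θ₃ = -0.0878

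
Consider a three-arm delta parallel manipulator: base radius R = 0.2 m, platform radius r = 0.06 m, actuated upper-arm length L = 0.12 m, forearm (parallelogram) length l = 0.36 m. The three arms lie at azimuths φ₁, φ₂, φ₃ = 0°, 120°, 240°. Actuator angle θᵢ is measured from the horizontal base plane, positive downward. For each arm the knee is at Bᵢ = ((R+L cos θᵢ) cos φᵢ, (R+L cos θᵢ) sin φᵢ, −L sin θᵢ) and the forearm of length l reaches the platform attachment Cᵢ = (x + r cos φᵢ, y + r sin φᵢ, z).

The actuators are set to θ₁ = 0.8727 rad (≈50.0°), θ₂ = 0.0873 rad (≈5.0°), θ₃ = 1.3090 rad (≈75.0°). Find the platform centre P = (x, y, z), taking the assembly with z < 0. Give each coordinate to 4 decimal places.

φ1=0.0°: virtual centre (0.2171, 0.0000, -0.0919), radius l
arm 2 at φ=120.0°: e+L cos θ2 = 0.2595;  S2 = (-0.1298, 0.2248, -0.0105)
φ3=240.0°: virtual centre (-0.0855, -0.1481, -0.1159), radius l
subtract pairs → two planes through P
[-0.6938 0.4495 0.1629]·P = 0.0119;  [-0.6053 -0.2963 -0.0480]·P = -0.0129
Cramer: x(z) = 0.0048+0.0559z;  y(z) = 0.0338-0.2761z
into |P−S₁|² = l²: 1.0794z² + 0.1414z + -0.0749 = 0;  Δ = 0.3434;  z = -0.3370 or 0.2059 → z<0 root = -0.3370
x = -0.0141, y = 0.1268

(-0.0141, 0.1268, -0.3370)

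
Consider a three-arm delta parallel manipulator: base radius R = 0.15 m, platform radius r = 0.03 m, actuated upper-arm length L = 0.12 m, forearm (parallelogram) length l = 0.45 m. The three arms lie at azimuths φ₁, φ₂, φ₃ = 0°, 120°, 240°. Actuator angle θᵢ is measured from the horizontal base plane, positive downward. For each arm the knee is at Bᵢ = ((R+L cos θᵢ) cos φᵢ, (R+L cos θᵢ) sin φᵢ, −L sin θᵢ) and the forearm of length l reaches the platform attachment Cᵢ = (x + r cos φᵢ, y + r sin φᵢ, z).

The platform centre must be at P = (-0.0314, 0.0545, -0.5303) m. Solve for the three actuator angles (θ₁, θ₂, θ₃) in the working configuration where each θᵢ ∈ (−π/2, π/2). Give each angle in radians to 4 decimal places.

φ1=0.0° → target in arm frame (-0.0314, 0.0545)
  A cos θ + B sin θ = C:  0.1514·cos θ + -0.5303·sin θ = -0.4959
  γ=atan2(-0.5303,0.1514)=-1.2927;  ψ=arccos(-0.8992)=2.6886;  θ1=γ+ψ≈1.3959
arm 2 (φ=120.0°): x'=0.0629, y'=-0.0001
  A=0.0571, B=-0.5303, C=(l²−L²−A²−y'²−z²)/(2L)=-0.4016
  √(A²+B²)=0.5334;  θ2 = -1.4635+2.4233 ≈ 0.9597
φ3=240.0° → target in arm frame (-0.0315, -0.0544)
  e−x'=0.1515;  (l²−L²−(e−x')²−y'²−z²)/2L = -0.4960
  θ3 = atan2(B,A) + arccos(C/0.5515) = 1.3964

θ₁ = 1.3959, θ₂ = 0.9597, θ₃ = 1.3964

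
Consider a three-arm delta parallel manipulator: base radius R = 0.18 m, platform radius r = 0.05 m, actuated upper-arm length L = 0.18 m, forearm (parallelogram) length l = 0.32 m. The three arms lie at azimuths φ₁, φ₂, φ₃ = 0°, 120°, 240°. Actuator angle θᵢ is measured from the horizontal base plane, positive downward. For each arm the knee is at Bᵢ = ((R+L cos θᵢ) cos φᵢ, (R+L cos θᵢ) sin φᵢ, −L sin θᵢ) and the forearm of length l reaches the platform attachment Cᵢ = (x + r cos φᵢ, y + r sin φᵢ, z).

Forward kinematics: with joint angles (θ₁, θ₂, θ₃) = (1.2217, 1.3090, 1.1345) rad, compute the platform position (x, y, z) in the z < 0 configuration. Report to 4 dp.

(0.0003, -0.0253, -0.4244)

arm 1 at φ=0.0°: e+L cos θ1 = 0.1916;  S1 = (0.1916, 0.0000, -0.1691)
arm 2 at φ=120.0°: e+L cos θ2 = 0.1766;  S2 = (-0.0883, 0.1529, -0.1739)
S3 = (0.2061·cos240.0°, 0.2061·sin240.0°, -0.1631) = (-0.1030, -0.1785, -0.1631)
|S₂|²−|S₁|² = -0.0039;  |S₃|²−|S₁|² = 0.0038
plane₁₂: -0.5597x+0.3059y+-0.0094z = -0.0039
det = 0.3800;  x = 0.0006+0.0008z,  y = -0.0116+0.0323z
into |P−S₁|² = l²: 1.0010z² + 0.3372z + -0.0372 = 0;  Δ = 0.2627;  z = -0.4244 or 0.0875 → z<0 root = -0.4244
x = 0.0003, y = -0.0253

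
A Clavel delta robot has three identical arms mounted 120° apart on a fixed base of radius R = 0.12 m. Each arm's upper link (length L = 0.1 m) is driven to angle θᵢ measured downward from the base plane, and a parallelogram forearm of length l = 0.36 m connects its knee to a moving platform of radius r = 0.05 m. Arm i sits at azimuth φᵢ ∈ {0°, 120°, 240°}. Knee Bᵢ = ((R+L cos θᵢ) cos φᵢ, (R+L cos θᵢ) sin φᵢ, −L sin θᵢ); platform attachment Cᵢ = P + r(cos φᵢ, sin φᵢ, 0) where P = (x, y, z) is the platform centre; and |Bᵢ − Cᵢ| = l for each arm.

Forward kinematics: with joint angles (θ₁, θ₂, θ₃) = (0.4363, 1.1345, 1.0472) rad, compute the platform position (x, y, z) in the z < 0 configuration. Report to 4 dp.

arm 1 at φ=0.0°: e+L cos θ1 = 0.1606;  S1 = (0.1606, 0.0000, -0.0423)
φ2=120.0°: virtual centre (-0.0561, 0.0972, -0.0906), radius l
φ3=240.0°: virtual centre (-0.0600, -0.1039, -0.0866), radius l
|S₂|²−|S₁|² = -0.0068;  |S₃|²−|S₁|² = -0.0057
[-0.4335 0.1944 -0.0967]·P = -0.0068;  [-0.4413 -0.2078 -0.0887]·P = -0.0057
Cramer: x(z) = 0.0143-0.2123z;  y(z) = -0.0030+0.0241z
sphere 1 gives Az²+Bz+C=0 with A=1.0457, B=0.1465, C=-0.1064;  B²−4AC=0.4665;  roots -0.3966, 0.2565;  negative root z = -0.3966
x = 0.0985, y = -0.0125

(0.0985, -0.0125, -0.3966)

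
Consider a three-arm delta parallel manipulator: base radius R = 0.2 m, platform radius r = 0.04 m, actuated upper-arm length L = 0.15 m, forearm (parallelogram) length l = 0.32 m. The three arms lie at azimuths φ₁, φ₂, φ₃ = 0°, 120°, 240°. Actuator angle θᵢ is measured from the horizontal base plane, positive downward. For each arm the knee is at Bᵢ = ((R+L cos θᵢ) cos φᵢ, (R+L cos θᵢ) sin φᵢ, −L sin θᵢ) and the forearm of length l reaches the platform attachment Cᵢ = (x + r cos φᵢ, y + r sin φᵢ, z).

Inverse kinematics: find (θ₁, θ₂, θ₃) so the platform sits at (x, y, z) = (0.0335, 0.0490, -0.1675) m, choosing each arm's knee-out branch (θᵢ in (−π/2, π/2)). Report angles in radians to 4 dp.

θ₁ = 0.0870, θ₂ = 0.1748, θ₃ = 0.8726

φ1=0.0° → target in arm frame (0.0335, 0.0490)
  e−x'=0.1265;  (l²−L²−(e−x')²−y'²−z²)/2L = 0.1115
  θ1 = atan2(B,A) + arccos(C/0.2099) = 0.0870
φ2=120.0° → target in arm frame (0.0257, -0.0535)
  A cos θ + B sin θ = C:  0.1343·cos θ + -0.1675·sin θ = 0.1031
  √(A²+B²)=0.2147;  θ2 = -0.8949+1.0697 ≈ 0.1748
rotate P by −φ3: (-0.0592, 0.0045, -0.1675)
  A=0.2192, B=-0.1675, C=(l²−L²−A²−y'²−z²)/(2L)=0.0126
  γ=atan2(-0.1675,0.2192)=-0.6525;  ψ=arccos(0.0457)=1.5251;  θ3=γ+ψ≈0.8726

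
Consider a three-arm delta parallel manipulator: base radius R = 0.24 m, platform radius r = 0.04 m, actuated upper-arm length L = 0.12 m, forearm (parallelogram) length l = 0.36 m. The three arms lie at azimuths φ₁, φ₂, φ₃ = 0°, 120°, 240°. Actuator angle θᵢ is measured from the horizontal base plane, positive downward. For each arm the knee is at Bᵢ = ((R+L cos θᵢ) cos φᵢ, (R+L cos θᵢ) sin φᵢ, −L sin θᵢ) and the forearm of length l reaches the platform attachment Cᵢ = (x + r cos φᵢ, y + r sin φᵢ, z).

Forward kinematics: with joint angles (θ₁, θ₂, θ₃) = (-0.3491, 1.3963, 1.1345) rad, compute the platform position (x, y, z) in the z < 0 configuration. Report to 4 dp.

(0.1334, -0.0257, -0.2700)

φ1=0.0°: virtual centre (0.3128, 0.0000, 0.0410), radius l
O2 = (0.2208·cos120.0°, 0.2208·sin120.0°, -0.1182) = (-0.1104, 0.1912, -0.1182)
O3 = (0.2507·cos240.0°, 0.2507·sin240.0°, -0.1088) = (-0.1254, -0.2171, -0.1088)
eliminate P² terms by subtracting sphere 1 from 2 and 3
linear system: -0.8464x+0.3825y = -0.0368−-0.3184z; -0.8762x+-0.4342y = -0.0248−-0.2996z
det = 0.7027;  x = 0.0362+-0.3599z,  y = -0.0160+0.0362z
sphere 1 gives Az²+Bz+C=0 with A=1.1308, B=0.1158, C=-0.0512;  B²−4AC=0.2450;  roots -0.2700, 0.1676;  negative root z = -0.2700
x = 0.1334, y = -0.0257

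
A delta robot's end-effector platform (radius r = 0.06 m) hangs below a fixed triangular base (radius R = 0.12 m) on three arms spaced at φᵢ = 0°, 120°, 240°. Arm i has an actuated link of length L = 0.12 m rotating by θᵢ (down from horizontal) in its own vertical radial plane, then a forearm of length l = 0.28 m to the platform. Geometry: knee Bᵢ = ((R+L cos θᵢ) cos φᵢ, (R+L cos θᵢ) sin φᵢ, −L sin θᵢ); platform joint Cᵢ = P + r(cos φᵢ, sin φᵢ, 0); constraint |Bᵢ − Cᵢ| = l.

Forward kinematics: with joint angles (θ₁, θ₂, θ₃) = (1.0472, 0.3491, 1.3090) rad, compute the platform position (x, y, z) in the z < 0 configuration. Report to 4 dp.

(-0.0238, 0.1195, -0.3123)

arm 1 at φ=0.0°: e+L cos θ1 = 0.1200;  centre 1 = (0.1200, 0.0000, -0.1039)
arm 2 at φ=120.0°: e+L cos θ2 = 0.1728;  centre 2 = (-0.0864, 0.1496, -0.0410)
φ3=240.0°: virtual centre (-0.0455, -0.0789, -0.1159), radius l
eliminate P² terms by subtracting sphere 1 from 2 and 3
linear system: -0.4128x+0.2992y = 0.0063−0.1258z; -0.3311x+-0.1577y = -0.0035−-0.0240z
Cramer: x(z) = 0.0002+0.0771z;  y(z) = 0.0215-0.3139z
quadratic in z: (1.1045)z²+(0.1759)z+(-0.0528)=0, √Δ=0.5140 → z ∈ {-0.3123, 0.1531}; z = -0.3123 (taking z<0)
x = -0.0238, y = 0.1195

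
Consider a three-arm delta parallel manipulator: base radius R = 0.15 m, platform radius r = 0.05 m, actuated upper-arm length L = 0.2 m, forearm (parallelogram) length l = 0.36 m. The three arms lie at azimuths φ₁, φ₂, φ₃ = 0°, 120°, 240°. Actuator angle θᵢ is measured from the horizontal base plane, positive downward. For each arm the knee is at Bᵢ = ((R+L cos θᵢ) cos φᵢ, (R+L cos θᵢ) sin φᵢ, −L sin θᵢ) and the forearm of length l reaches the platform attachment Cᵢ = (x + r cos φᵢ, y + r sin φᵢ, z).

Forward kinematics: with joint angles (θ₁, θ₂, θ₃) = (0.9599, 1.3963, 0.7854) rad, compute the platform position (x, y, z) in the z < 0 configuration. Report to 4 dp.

(0.0338, -0.1155, -0.4528)

centre 1 = (0.2147·cos0.0°, 0.2147·sin0.0°, -0.1638) = (0.2147, 0.0000, -0.1638)
φ2=120.0°: virtual centre (-0.0674, 0.1167, -0.1970), radius l
φ3=240.0°: virtual centre (-0.1207, -0.2091, -0.1414), radius l
|centre ₂|²−|centre ₁|² = -0.0160;  |centre ₃|²−|centre ₁|² = 0.0053
[-0.5642 0.2333 -0.0663]·P = -0.0160;  [-0.6709 -0.4182 0.0448]·P = 0.0053
Cramer: x(z) = 0.0139-0.0440z;  y(z) = -0.0350+0.1777z
into |P−centre ₁|² = l²: 1.0335z² + 0.3329z + -0.0612 = 0;  Δ = 0.3638;  z = -0.4528 or 0.1308 → z<0 root = -0.4528
x = 0.0338, y = -0.1155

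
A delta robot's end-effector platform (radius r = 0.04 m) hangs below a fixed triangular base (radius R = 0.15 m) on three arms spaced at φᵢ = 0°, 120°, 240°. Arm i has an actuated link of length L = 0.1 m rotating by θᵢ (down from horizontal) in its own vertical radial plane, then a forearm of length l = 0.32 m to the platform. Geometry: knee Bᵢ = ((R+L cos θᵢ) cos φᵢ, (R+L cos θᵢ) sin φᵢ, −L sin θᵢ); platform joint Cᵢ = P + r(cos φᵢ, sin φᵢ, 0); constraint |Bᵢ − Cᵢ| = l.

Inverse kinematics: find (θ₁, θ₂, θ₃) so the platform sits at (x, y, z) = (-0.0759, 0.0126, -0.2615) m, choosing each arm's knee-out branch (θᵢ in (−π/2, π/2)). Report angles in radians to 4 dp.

rotate P by −φ1: (-0.0759, 0.0126, -0.2615)
  e−x'=0.1859;  (l²−L²−(e−x')²−y'²−z²)/2L = -0.0535
  √(A²+B²)=0.3208;  θ1 = -0.9528+1.7383 ≈ 0.7855
rotate P by −φ2: (0.0489, 0.0594, -0.2615)
  A cos θ + B sin θ = C:  0.0611·cos θ + -0.2615·sin θ = 0.0837
  γ=atan2(-0.2615,0.0611)=-1.3411;  ψ=arccos(0.3118)=1.2537;  θ2=γ+ψ≈-0.0874
φ3=240.0° → target in arm frame (0.0270, -0.0720)
  A=0.0830, B=-0.2615, C=(l²−L²−A²−y'²−z²)/(2L)=0.0597
  θ3 = atan2(B,A) + arccos(C/0.2743) = 0.0877

θ₁ = 0.7855, θ₂ = -0.0874, θ₃ = 0.0877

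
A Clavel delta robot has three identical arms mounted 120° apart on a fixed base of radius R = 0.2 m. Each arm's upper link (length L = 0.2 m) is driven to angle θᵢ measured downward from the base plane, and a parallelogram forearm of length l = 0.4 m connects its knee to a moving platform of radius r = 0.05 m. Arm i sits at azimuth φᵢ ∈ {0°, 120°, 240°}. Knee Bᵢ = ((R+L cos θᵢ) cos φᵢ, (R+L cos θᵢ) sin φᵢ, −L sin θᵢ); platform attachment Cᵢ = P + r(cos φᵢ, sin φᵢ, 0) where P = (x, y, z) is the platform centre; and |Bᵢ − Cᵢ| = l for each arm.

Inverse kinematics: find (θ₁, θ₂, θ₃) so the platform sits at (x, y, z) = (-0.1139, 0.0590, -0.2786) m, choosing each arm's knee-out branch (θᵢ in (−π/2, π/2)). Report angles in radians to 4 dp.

φ1=0.0° → target in arm frame (-0.1139, 0.0590)
  e−x'=0.2639;  (l²−L²−(e−x')²−y'²−z²)/2L = -0.0769
  √(A²+B²)=0.3837;  θ1 = -0.8125+1.7724 ≈ 0.9599
arm 2 (φ=120.0°): x'=0.1080, y'=0.0691
  A=0.0420, B=-0.2786, C=(l²−L²−A²−y'²−z²)/(2L)=0.0896
  γ=atan2(-0.2786,0.0420)=-1.4213;  ψ=arccos(0.3180)=1.2471;  θ2=γ+ψ≈-0.1742
arm 3 (φ=240.0°): x'=0.0059, y'=-0.1281
  A cos θ + B sin θ = C:  0.1441·cos θ + -0.2786·sin θ = 0.0130
  θ3 = atan2(B,A) + arccos(C/0.3137) = 0.4361

θ₁ = 0.9599, θ₂ = -0.1742, θ₃ = 0.4361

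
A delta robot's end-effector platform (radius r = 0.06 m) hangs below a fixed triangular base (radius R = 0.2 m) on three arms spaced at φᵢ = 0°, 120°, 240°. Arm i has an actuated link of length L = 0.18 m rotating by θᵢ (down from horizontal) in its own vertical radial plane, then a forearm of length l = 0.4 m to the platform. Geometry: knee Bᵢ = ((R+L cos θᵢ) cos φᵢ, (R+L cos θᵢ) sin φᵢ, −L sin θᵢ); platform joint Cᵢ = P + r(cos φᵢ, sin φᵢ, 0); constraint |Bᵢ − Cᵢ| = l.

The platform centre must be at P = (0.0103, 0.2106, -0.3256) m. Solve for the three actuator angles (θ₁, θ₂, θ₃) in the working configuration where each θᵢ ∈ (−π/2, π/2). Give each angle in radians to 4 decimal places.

φ1=0.0° → target in arm frame (0.0103, 0.2106)
  A=0.1297, B=-0.3256, C=(l²−L²−A²−y'²−z²)/(2L)=-0.1100
  γ=atan2(-0.3256,0.1297)=-1.1917;  ψ=arccos(-0.3138)=1.8900;  θ1=γ+ψ≈0.6982
φ2=120.0° → target in arm frame (0.1772, -0.1142)
  e−x'=-0.0372;  (l²−L²−(e−x')²−y'²−z²)/2L = 0.0199
  γ=atan2(-0.3256,-0.0372)=-1.6847;  ψ=arccos(0.0606)=1.5101;  θ2=γ+ψ≈-0.1745
rotate P by −φ3: (-0.1875, -0.0964, -0.3256)
  A cos θ + B sin θ = C:  0.3275·cos θ + -0.3256·sin θ = -0.2638
  √(A²+B²)=0.4618;  θ3 = -0.7824+2.1789 ≈ 1.3964

θ₁ = 0.6982, θ₂ = -0.1745, θ₃ = 1.3964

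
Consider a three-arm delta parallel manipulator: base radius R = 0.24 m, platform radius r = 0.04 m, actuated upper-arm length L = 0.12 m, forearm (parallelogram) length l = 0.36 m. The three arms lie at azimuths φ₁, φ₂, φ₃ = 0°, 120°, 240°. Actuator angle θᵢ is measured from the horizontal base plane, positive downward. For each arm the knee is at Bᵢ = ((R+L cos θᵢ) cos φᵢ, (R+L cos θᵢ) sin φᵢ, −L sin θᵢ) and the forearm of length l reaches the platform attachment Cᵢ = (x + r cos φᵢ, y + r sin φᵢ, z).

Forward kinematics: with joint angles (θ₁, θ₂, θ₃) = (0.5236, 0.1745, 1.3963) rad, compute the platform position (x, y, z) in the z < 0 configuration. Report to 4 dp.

(0.0314, 0.1017, -0.2720)

φ1=0.0°: virtual centre (0.3039, 0.0000, -0.0600), radius l
O2 = (0.3182·cos120.0°, 0.3182·sin120.0°, -0.0208) = (-0.1591, 0.2755, -0.0208)
φ3=240.0°: virtual centre (-0.1104, -0.1912, -0.1182), radius l
subtract pairs → two planes through P
linear system: -0.9260x+0.5511y = 0.0057−0.0783z; -0.8287x+-0.3825y = -0.0332−-0.1164z
det = 0.8109;  x = 0.0199+-0.0421z,  y = 0.0438+-0.2129z
quadratic in z: (1.0471)z²+(0.1253)z+(-0.0434)=0, √Δ=0.4444 → z ∈ {-0.2720, 0.1524}; z = -0.2720 (taking z<0)
x = 0.0314, y = 0.1017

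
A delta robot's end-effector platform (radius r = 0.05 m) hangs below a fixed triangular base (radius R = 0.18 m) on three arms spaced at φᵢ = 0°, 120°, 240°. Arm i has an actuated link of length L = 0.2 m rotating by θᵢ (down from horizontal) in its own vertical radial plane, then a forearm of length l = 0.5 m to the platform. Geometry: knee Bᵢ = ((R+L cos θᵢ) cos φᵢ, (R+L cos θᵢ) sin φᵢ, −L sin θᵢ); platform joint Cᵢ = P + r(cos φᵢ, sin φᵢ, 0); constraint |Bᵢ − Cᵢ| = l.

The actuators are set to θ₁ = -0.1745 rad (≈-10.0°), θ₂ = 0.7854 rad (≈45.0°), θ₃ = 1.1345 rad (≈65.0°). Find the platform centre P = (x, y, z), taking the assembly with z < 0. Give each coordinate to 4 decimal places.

(0.2247, 0.0753, -0.4489)

centre 1 = (0.3270·cos0.0°, 0.3270·sin0.0°, 0.0347) = (0.3270, 0.0000, 0.0347)
centre 2 = (0.2714·cos120.0°, 0.2714·sin120.0°, -0.1414) = (-0.1357, 0.2351, -0.1414)
arm 3 at φ=240.0°: e+L cos θ3 = 0.2145;  centre 3 = (-0.1073, -0.1858, -0.1813)
subtract pairs → two planes through P
plane₁₂: -0.9253x+0.4701y+-0.3523z = -0.0144
det = 0.7521;  x = 0.0254+-0.4441z,  y = 0.0193+-0.1247z
into |P−centre ₁|² = l²: 1.2127z² + 0.1936z + -0.1575 = 0;  Δ = 0.8014;  z = -0.4489 or 0.2893 → z<0 root = -0.4489
x = 0.2247, y = 0.0753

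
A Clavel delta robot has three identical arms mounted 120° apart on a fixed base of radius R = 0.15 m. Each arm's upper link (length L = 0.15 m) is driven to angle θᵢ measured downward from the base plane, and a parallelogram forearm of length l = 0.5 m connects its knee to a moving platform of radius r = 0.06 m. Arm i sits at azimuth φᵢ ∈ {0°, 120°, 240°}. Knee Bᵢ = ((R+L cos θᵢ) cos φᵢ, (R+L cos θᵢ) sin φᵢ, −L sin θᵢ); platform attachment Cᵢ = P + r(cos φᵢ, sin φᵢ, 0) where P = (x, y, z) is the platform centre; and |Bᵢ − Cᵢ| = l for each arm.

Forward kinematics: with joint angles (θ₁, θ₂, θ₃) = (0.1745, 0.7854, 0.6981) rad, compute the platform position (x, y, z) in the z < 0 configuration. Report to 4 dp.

O1 = (0.2377·cos0.0°, 0.2377·sin0.0°, -0.0260) = (0.2377, 0.0000, -0.0260)
O2 = (0.1961·cos120.0°, 0.1961·sin120.0°, -0.1061) = (-0.0980, 0.1698, -0.1061)
O3 = (0.2049·cos240.0°, 0.2049·sin240.0°, -0.0964) = (-0.1025, -0.1775, -0.0964)
eliminate P² terms by subtracting sphere 1 from 2 and 3
[-0.6715 0.3396 -0.1600]·P = -0.0075;  [-0.6804 -0.3549 -0.1407]·P = -0.0059
Cramer: x(z) = 0.0099-0.2228z;  y(z) = -0.0024+0.0306z
quadratic in z: (1.0506)z²+(0.1535)z+(-0.1974)=0, √Δ=0.9237 → z ∈ {-0.5126, 0.3666}; z = -0.5126 (taking z<0)
x = 0.1242, y = -0.0181

(0.1242, -0.0181, -0.5126)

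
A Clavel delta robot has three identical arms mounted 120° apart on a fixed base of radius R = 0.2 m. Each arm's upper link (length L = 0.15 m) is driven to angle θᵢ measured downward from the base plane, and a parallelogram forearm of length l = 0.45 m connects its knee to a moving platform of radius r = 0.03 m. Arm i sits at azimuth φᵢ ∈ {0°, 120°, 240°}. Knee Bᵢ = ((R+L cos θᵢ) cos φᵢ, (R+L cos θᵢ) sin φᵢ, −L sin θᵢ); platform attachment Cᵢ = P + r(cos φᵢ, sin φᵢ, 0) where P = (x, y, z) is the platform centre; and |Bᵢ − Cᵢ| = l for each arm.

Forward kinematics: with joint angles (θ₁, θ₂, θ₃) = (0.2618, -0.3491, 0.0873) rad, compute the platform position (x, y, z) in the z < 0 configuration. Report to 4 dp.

centre 1 = (0.3149·cos0.0°, 0.3149·sin0.0°, -0.0388) = (0.3149, 0.0000, -0.0388)
φ2=120.0°: virtual centre (-0.1555, 0.2693, 0.0513), radius l
arm 3 at φ=240.0°: ρ3 = 0.3194;  centre 3 = (-0.1597, -0.2766, -0.0131)
|centre ₂|²−|centre ₁|² = -0.0013;  |centre ₃|²−|centre ₁|² = 0.0015
plane₁₂: -0.9407x+0.5386y+0.1803z = -0.0013
det = 1.0317;  x = -0.0001+0.1235z,  y = -0.0026+-0.1189z
quadratic in z: (1.0294)z²+(0.0004)z+(-0.1018)=0, √Δ=0.6474 → z ∈ {-0.3146, 0.3142}; z = -0.3146 (taking z<0)
x = -0.0390, y = 0.0348

(-0.0390, 0.0348, -0.3146)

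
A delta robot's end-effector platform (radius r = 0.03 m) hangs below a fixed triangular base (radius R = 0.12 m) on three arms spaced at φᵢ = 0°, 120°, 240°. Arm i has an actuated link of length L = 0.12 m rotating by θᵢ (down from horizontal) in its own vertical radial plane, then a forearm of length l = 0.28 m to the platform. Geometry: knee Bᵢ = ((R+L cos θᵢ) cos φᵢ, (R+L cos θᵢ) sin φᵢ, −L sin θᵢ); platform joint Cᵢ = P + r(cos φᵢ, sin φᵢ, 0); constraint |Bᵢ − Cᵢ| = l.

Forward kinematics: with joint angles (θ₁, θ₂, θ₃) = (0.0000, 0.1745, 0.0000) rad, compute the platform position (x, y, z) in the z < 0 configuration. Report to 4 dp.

S1 = (0.2100·cos0.0°, 0.2100·sin0.0°, 0.0000) = (0.2100, 0.0000, 0.0000)
φ2=120.0°: virtual centre (-0.1041, 0.1803, -0.0208), radius l
arm 3 at φ=240.0°: e+L cos θ3 = 0.2100;  S3 = (-0.1050, -0.1819, 0.0000)
|S₂|²−|S₁|² = -0.0003;  |S₃|²−|S₁|² = 0.0000
plane₁₂: -0.6282x+0.3606y+-0.0417z = -0.0003
Cramer: x(z) = 0.0003-0.0333z;  y(z) = -0.0005+0.0576z
into |P−S₁|² = l²: 1.0044z² + 0.0139z + -0.0344 = 0;  Δ = 0.1384;  z = -0.1921 or 0.1783 → z<0 root = -0.1921
x = 0.0067, y = -0.0115

(0.0067, -0.0115, -0.1921)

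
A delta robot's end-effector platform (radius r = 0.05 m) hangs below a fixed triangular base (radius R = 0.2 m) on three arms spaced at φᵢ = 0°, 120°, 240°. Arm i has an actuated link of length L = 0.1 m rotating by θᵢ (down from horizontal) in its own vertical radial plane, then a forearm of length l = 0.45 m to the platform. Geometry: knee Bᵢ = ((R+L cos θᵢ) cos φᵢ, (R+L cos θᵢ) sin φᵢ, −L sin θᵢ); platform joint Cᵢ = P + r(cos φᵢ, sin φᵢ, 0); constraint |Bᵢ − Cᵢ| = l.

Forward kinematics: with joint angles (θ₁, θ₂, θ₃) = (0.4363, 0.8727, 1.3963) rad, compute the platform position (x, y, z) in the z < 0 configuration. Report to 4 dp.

(0.0879, 0.0581, -0.4616)

centre 1 = (0.2406·cos0.0°, 0.2406·sin0.0°, -0.0423) = (0.2406, 0.0000, -0.0423)
arm 2 at φ=120.0°: ρ2 = 0.2143;  centre 2 = (-0.1071, 0.1856, -0.0766)
φ3=240.0°: virtual centre (-0.0837, -0.1449, -0.0985), radius l
|centre ₂|²−|centre ₁|² = -0.0079;  |centre ₃|²−|centre ₁|² = -0.0220
[-0.6955 0.3711 -0.0687]·P = -0.0079;  [-0.6486 -0.2899 -0.1124]·P = -0.0220
det = 0.4424;  x = 0.0236+-0.1394z,  y = 0.0230+-0.0761z
quadratic in z: (1.0252)z²+(0.1415)z+(-0.1531)=0, √Δ=0.8049 → z ∈ {-0.4616, 0.3235}; z = -0.4616 (taking z<0)
x = 0.0879, y = 0.0581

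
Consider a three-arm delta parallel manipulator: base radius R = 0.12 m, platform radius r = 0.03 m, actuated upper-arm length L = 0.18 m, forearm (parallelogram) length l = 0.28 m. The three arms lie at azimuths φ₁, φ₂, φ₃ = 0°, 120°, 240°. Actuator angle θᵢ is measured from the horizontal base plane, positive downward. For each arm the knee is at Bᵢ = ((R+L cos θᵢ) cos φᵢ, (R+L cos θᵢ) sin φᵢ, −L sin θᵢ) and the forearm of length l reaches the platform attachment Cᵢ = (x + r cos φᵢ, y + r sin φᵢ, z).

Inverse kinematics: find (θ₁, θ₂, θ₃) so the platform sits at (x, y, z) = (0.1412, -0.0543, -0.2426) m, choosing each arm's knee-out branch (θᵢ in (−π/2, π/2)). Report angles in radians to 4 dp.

arm 1 (φ=0.0°): x'=0.1412, y'=-0.0543
  A cos θ + B sin θ = C:  -0.0512·cos θ + -0.2426·sin θ = -0.0512
  √(A²+B²)=0.2479;  θ1 = -1.7788+1.7787 ≈ -0.0001
φ2=120.0° → target in arm frame (-0.1176, -0.0951)
  A=0.2076, B=-0.2426, C=(l²−L²−A²−y'²−z²)/(2L)=-0.1806
  γ=atan2(-0.2426,0.2076)=-0.8629;  ψ=arccos(-0.5656)=2.1719;  θ2=γ+ψ≈1.3090
arm 3 (φ=240.0°): x'=-0.0236, y'=0.1494
  e−x'=0.1136;  (l²−L²−(e−x')²−y'²−z²)/2L = -0.1336
  γ=atan2(-0.2426,0.1136)=-1.1329;  ψ=arccos(-0.4986)=2.0928;  θ3=γ+ψ≈0.9599

θ₁ = -0.0001, θ₂ = 1.3090, θ₃ = 0.9599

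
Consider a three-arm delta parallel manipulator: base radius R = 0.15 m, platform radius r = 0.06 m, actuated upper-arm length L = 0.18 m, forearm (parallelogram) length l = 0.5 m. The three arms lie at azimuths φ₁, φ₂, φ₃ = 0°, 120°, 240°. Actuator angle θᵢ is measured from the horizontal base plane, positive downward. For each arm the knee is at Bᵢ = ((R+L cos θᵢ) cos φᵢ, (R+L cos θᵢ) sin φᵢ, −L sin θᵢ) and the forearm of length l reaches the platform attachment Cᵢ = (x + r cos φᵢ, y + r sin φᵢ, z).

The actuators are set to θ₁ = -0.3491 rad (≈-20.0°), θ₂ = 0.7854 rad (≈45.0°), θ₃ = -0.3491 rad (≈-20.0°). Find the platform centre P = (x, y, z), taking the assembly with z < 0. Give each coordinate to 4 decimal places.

φ1=0.0°: virtual centre (0.2591, 0.0000, 0.0616), radius l
centre 2 = (0.2173·cos120.0°, 0.2173·sin120.0°, -0.1273) = (-0.1086, 0.1882, -0.1273)
centre 3 = (0.2591·cos240.0°, 0.2591·sin240.0°, 0.0616) = (-0.1296, -0.2244, 0.0616)
subtract pairs → two planes through P
linear system: -0.7356x+0.3763y = -0.0075−-0.3777z; -0.7774x+-0.4488y = 0.0000−0.0000z
det = 0.6227;  x = 0.0054+-0.2722z,  y = -0.0094+0.4715z
quadratic in z: (1.2964)z²+(0.0061)z+(-0.1818)=0, √Δ=0.9709 → z ∈ {-0.3768, 0.3721}; z = -0.3768 (taking z<0)
x = 0.1080, y = -0.1871

(0.1080, -0.1871, -0.3768)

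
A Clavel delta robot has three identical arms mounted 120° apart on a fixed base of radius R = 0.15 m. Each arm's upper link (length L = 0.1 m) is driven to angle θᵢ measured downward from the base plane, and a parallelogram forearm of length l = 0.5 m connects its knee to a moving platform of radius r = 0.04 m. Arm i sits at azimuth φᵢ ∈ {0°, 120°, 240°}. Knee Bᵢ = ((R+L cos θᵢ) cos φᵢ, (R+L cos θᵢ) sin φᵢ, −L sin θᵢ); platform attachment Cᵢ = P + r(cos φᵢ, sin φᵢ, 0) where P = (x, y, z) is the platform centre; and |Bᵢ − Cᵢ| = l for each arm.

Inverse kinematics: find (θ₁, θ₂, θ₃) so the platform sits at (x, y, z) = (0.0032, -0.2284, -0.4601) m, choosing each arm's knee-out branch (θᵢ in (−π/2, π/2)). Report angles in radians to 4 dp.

rotate P by −φ1: (0.0032, -0.2284, -0.4601)
  e−x'=0.1068;  (l²−L²−(e−x')²−y'²−z²)/2L = -0.1763
  √(A²+B²)=0.4723;  θ1 = -1.3427+1.9534 ≈ 0.6107
φ2=120.0° → target in arm frame (-0.1994, 0.1114)
  A cos θ + B sin θ = C:  0.3094·cos θ + -0.4601·sin θ = -0.3992
  θ2 = atan2(B,A) + arccos(C/0.5545) = 1.3957
φ3=240.0° → target in arm frame (0.1962, 0.1170)
  e−x'=-0.0862;  (l²−L²−(e−x')²−y'²−z²)/2L = 0.0360
  θ3 = atan2(B,A) + arccos(C/0.4681) = -0.2621

θ₁ = 0.6107, θ₂ = 1.3957, θ₃ = -0.2621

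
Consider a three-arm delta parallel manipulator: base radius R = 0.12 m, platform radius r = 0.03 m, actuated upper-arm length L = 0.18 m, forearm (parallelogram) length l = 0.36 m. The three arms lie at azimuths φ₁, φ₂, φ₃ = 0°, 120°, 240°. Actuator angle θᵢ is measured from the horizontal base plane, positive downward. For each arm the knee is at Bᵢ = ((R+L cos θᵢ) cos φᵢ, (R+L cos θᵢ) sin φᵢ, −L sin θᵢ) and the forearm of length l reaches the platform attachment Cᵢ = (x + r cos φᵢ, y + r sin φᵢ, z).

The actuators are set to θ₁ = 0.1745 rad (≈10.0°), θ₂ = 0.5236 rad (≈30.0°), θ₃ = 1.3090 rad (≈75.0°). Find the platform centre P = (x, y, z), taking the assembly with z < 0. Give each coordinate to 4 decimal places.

centre 1 = (0.2673·cos0.0°, 0.2673·sin0.0°, -0.0313) = (0.2673, 0.0000, -0.0313)
arm 2 at φ=120.0°: ρ2 = 0.2459;  centre 2 = (-0.1229, 0.2129, -0.0900)
arm 3 at φ=240.0°: ρ3 = 0.1366;  centre 3 = (-0.0683, -0.1183, -0.1739)
eliminate P² terms by subtracting sphere 1 from 2 and 3
[-0.7804 0.4259 -0.1175]·P = -0.0038;  [-0.6711 -0.2366 -0.2852]·P = -0.0235
det = 0.4704;  x = 0.0232+-0.3173z,  y = 0.0335+-0.3055z
quadratic in z: (1.1940)z²+(0.1969)z+(-0.0679)=0, √Δ=0.6027 → z ∈ {-0.3348, 0.1699}; z = -0.3348 (taking z<0)
x = 0.1295, y = 0.1358

(0.1295, 0.1358, -0.3348)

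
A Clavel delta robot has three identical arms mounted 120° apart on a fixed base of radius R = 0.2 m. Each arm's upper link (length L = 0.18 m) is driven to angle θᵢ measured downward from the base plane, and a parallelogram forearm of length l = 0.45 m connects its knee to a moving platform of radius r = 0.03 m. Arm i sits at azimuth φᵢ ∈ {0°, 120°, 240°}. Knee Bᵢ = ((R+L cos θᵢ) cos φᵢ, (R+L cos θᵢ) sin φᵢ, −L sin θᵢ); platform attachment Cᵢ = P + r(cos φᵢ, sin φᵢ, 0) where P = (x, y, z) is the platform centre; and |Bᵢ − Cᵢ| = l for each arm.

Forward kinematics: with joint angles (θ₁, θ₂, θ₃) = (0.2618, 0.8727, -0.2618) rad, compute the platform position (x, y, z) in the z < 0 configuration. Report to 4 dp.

(0.0158, -0.1293, -0.3261)

centre 1 = (0.3439·cos0.0°, 0.3439·sin0.0°, -0.0466) = (0.3439, 0.0000, -0.0466)
φ2=120.0°: virtual centre (-0.1428, 0.2474, -0.1379), radius l
φ3=240.0°: virtual centre (-0.1719, -0.2978, 0.0466), radius l
|centre ₂|²−|centre ₁|² = -0.0198;  |centre ₃|²−|centre ₁|² = 0.0000
plane₁₂: -0.9734x+0.4948y+-0.1826z = -0.0198
det = 1.0902;  x = 0.0108+-0.0152z,  y = -0.0187+0.3392z
quadratic in z: (1.1153)z²+(0.0906)z+(-0.0890)=0, √Δ=0.6368 → z ∈ {-0.3261, 0.2449}; z = -0.3261 (taking z<0)
x = 0.0158, y = -0.1293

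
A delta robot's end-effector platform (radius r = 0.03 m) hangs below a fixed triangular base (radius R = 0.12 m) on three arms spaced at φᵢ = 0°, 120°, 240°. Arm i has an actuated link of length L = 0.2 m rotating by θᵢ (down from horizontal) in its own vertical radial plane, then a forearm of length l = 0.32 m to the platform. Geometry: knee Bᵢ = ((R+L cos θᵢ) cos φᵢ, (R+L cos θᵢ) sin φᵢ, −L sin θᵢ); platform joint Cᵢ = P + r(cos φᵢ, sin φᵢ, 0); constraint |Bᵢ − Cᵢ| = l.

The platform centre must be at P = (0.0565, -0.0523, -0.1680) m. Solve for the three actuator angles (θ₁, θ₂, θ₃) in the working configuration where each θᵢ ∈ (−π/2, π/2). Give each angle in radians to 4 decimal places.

φ1=0.0° → target in arm frame (0.0565, -0.0523)
  A=0.0335, B=-0.1680, C=(l²−L²−A²−y'²−z²)/(2L)=0.0758
  γ=atan2(-0.1680,0.0335)=-1.3740;  ψ=arccos(0.4425)=1.1125;  θ1=γ+ψ≈-0.2615
arm 2 (φ=120.0°): x'=-0.0735, y'=-0.0228
  A cos θ + B sin θ = C:  0.1635·cos θ + -0.1680·sin θ = 0.0173
  θ2 = atan2(B,A) + arccos(C/0.2345) = 0.6982
arm 3 (φ=240.0°): x'=0.0170, y'=0.0751
  A cos θ + B sin θ = C:  0.0730·cos θ + -0.1680·sin θ = 0.0580
  γ=atan2(-0.1680,0.0730)=-1.1611;  ψ=arccos(0.3169)=1.2483;  θ3=γ+ψ≈0.0872

θ₁ = -0.2615, θ₂ = 0.6982, θ₃ = 0.0872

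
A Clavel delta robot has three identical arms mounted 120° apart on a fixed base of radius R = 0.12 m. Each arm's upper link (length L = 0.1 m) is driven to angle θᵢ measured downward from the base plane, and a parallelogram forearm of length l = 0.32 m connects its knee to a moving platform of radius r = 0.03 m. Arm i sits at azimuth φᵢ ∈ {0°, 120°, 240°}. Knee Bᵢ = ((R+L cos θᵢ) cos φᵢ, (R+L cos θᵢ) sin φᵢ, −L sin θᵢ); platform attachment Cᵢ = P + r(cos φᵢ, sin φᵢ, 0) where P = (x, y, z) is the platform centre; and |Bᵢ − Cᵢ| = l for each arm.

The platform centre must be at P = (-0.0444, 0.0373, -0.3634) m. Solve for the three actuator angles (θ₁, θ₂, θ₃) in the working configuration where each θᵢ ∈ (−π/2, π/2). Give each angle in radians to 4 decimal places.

θ₁ = 1.2219, θ₂ = 0.6987, θ₃ = 1.0474

arm 1 (φ=0.0°): x'=-0.0444, y'=0.0373
  e−x'=0.1344;  (l²−L²−(e−x')²−y'²−z²)/2L = -0.2956
  γ=atan2(-0.3634,0.1344)=-1.2166;  ψ=arccos(-0.7628)=2.4385;  θ1=γ+ψ≈1.2219
rotate P by −φ2: (0.0545, 0.0198, -0.3634)
  A=0.0355, B=-0.3634, C=(l²−L²−A²−y'²−z²)/(2L)=-0.2066
  γ=atan2(-0.3634,0.0355)=-1.4734;  ψ=arccos(-0.5657)=2.1721;  θ2=γ+ψ≈0.6987
φ3=240.0° → target in arm frame (-0.0101, -0.0571)
  e−x'=0.1001;  (l²−L²−(e−x')²−y'²−z²)/2L = -0.2647
  √(A²+B²)=0.3769;  θ3 = -1.3020+2.3494 ≈ 1.0474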